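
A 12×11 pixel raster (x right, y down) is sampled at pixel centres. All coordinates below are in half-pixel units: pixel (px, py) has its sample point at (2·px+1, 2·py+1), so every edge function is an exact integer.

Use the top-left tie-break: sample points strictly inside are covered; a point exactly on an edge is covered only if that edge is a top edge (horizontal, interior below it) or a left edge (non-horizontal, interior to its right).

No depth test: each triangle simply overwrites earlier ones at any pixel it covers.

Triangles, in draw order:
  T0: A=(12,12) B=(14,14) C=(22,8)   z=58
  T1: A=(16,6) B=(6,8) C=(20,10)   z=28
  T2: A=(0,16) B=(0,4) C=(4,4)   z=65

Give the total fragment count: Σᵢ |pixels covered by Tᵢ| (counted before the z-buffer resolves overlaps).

T0:
  2·area = 28  (B↔C swapped to make it positive)
  edge (12, 12)→(22, 8): d=(10,-4) top-left  bias=+0
  edge (22, 8)→(14, 14): d=(-8,6) right/bottom  bias=-1
  edge (14, 14)→(12, 12): d=(-2,-2) top-left  bias=+0
    (0,0)@(1, 1): e=[-154,182,0] → ·  [on edge]
    (1,1)@(3, 3): e=[-126,154,0] → ·  [on edge]
    (2,2)@(5, 5): e=[-98,126,0] → ·  [on edge]
    (3,3)@(7, 7): e=[-70,98,0] → ·  [on edge]
    (4,4)@(9, 9): e=[-42,70,0] → ·  [on edge]
    (5,5)@(11, 11): e=[-14,42,0] → ·  [on edge]
    (7,5)@(15, 11): e=[2,18,8] → █
    (8,5)@(17, 11): e=[10,6,12] → █
    (9,5)@(19, 11): e=[18,-6,16] → ·
    (6,6)@(13, 13): e=[14,14,0] → █  [on edge]
    (8,6)@(17, 13): e=[30,-10,8] → ·
    (6,7)@(13, 15): e=[34,-2,-4] → ·
    (7,7)@(15, 15): e=[42,-14,0] → ·  [on edge]
    (8,8)@(17, 17): e=[70,-42,0] → ·  [on edge]
    (9,9)@(19, 19): e=[98,-70,0] → ·  [on edge]
    (10,10)@(21, 21): e=[126,-98,0] → ·  [on edge]
  covered (4 px):
    · · · · · · · · · · · ·
    · · · · · · · · · · · ·
    · · · · · · · · · · · ·
    · · · · · · · · · · · ·
    · · · · · · · · · · · ·
    · · · · · · · █ █ · · ·
    · · · · · · █ █ · · · ·
    · · · · · · · · · · · ·
    · · · · · · · · · · · ·
    · · · · · · · · · · · ·
    · · · · · · · · · · · ·
T1:
  2·area = 48  (B↔C swapped to make it positive)
  edge (16, 6)→(20, 10): d=(4,4) right/bottom  bias=-1
  edge (20, 10)→(6, 8): d=(-14,-2) top-left  bias=+0
  edge (6, 8)→(16, 6): d=(10,-2) top-left  bias=+0
    (5,0)@(11, 1): e=[0,108,-60] → ·  [on edge]
    (6,1)@(13, 3): e=[0,84,-36] → ·  [on edge]
    (7,2)@(15, 5): e=[0,60,-12] → ·  [on edge]
    (10,2)@(21, 5): e=[-24,72,0] → ·  [on edge]
    (5,3)@(11, 7): e=[24,24,0] → █  [on edge]
    (6,3)@(13, 7): e=[16,28,4] → █
    (7,3)@(15, 7): e=[8,32,8] → █
    (8,3)@(17, 7): e=[0,36,12] → ·  [on edge]
    (0,4)@(1, 9): e=[72,-24,0] → ·  [on edge]
    (5,4)@(11, 9): e=[32,-4,20] → ·
    (6,4)@(13, 9): e=[24,0,24] → █  [on edge]
    (8,4)@(17, 9): e=[8,8,32] → █
    (9,4)@(19, 9): e=[0,12,36] → ·  [on edge]
    (10,5)@(21, 11): e=[0,-12,60] → ·  [on edge]
    (11,6)@(23, 13): e=[0,-36,84] → ·  [on edge]
  covered (6 px):
    · · · · · · · · · · · ·
    · · · · · · · · · · · ·
    · · · · · · · · · · · ·
    · · · · · █ █ █ · · · ·
    · · · · · · █ █ █ · · ·
    · · · · · · · · · · · ·
    · · · · · · · · · · · ·
    · · · · · · · · · · · ·
    · · · · · · · · · · · ·
    · · · · · · · · · · · ·
    · · · · · · · · · · · ·
T2:
  2·area = 48
  edge (0, 16)→(0, 4): d=(0,-12) top-left  bias=+0
  edge (0, 4)→(4, 4): d=(4,0) top-left  bias=+0
  edge (4, 4)→(0, 16): d=(-4,12) right/bottom  bias=-1
    (2,0)@(5, 1): e=[60,-12,0] → ·  [on edge]
    (0,2)@(1, 5): e=[12,4,32] → █
    (1,2)@(3, 5): e=[36,4,8] → █
    (2,2)@(5, 5): e=[60,4,-16] → ·
    (0,3)@(1, 7): e=[12,12,24] → █
    (1,3)@(3, 7): e=[36,12,0] → ·  [on edge]
    (0,4)@(1, 9): e=[12,20,16] → █
    (1,4)@(3, 9): e=[36,20,-8] → ·
    (0,5)@(1, 11): e=[12,28,8] → █
    (1,5)@(3, 11): e=[36,28,-16] → ·
    (0,6)@(1, 13): e=[12,36,0] → ·  [on edge]
  covered (5 px):
    · · · · · · · · · · · ·
    · · · · · · · · · · · ·
    █ █ · · · · · · · · · ·
    █ · · · · · · · · · · ·
    █ · · · · · · · · · · ·
    █ · · · · · · · · · · ·
    · · · · · · · · · · · ·
    · · · · · · · · · · · ·
    · · · · · · · · · · · ·
    · · · · · · · · · · · ·
    · · · · · · · · · · · ·

Result: 15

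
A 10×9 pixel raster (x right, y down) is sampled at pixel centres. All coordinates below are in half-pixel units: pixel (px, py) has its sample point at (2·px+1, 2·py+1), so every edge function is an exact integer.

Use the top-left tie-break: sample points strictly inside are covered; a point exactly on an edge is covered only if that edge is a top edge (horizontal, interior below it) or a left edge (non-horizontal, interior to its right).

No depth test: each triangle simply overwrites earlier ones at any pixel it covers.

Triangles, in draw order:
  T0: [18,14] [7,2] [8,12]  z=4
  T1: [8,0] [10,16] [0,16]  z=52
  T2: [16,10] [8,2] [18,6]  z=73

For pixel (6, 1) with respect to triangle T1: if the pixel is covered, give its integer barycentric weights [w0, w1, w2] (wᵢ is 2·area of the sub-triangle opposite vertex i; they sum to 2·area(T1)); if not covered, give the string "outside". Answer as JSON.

T0:
  2·area = 98  (B↔C swapped to make it positive)
  edge (18, 14)→(8, 12): d=(-10,-2) top-left  bias=+0
  edge (8, 12)→(7, 2): d=(-1,-10) top-left  bias=+0
  edge (7, 2)→(18, 14): d=(11,12) right/bottom  bias=-1
    (4,2)@(9, 5): e=[72,17,9] → #
    (5,2)@(11, 5): e=[76,37,-15] → ·
    (4,3)@(9, 7): e=[52,15,31] → #
    (5,3)@(11, 7): e=[56,35,7] → #
    (6,3)@(13, 7): e=[60,55,-17] → ·
    (4,4)@(9, 9): e=[32,13,53] → #
    (6,4)@(13, 9): e=[40,53,5] → #
    (7,4)@(15, 9): e=[44,73,-19] → ·
    (1,5)@(3, 11): e=[0,-49,147] → ·  [on edge]
    (4,5)@(9, 11): e=[12,11,75] → #
    (7,5)@(15, 11): e=[24,71,3] → #
    (8,5)@(17, 11): e=[28,91,-21] → ·
    (6,6)@(13, 13): e=[0,49,49] → #  [on edge]
  covered (13 px):
    · · · · · · · · · ·
    · · · · · · · · · ·
    · · · · # · · · · ·
    · · · · # # · · · ·
    · · · · # # # · · ·
    · · · · # # # # · ·
    · · · · · · # # # ·
    · · · · · · · · · ·
    · · · · · · · · · ·
T1:
  2·area = 160
  edge (8, 0)→(10, 16): d=(2,16) right/bottom  bias=-1
  edge (10, 16)→(0, 16): d=(-10,0) right/bottom  bias=-1
  edge (0, 16)→(8, 0): d=(8,-16) top-left  bias=+0
    (3,1)@(7, 3): e=[22,130,8] → #
    (4,1)@(9, 3): e=[-10,130,40] → ·
    (3,2)@(7, 5): e=[26,110,24] → #
    (4,2)@(9, 5): e=[-6,110,56] → ·
    (2,3)@(5, 7): e=[62,90,8] → #
    (4,3)@(9, 7): e=[-2,90,72] → ·
    (2,4)@(5, 9): e=[66,70,24] → #
    (4,4)@(9, 9): e=[2,70,88] → #
    (5,4)@(11, 9): e=[-30,70,120] → ·
    (1,5)@(3, 11): e=[102,50,8] → #
    (5,5)@(11, 11): e=[-26,50,136] → ·
    (1,6)@(3, 13): e=[106,30,24] → #
  covered (20 px):
    · · · · · · · · · ·
    · · · # · · · · · ·
    · · · # · · · · · ·
    · · # # · · · · · ·
    · · # # # · · · · ·
    · # # # # · · · · ·
    · # # # # · · · · ·
    # # # # # · · · · ·
    · · · · · · · · · ·
T2:
  2·area = 48
  edge (16, 10)→(8, 2): d=(-8,-8) top-left  bias=+0
  edge (8, 2)→(18, 6): d=(10,4) right/bottom  bias=-1
  edge (18, 6)→(16, 10): d=(-2,4) right/bottom  bias=-1
    (3,0)@(7, 1): e=[0,-6,54] → ·  [on edge]
    (4,1)@(9, 3): e=[0,6,42] → #  [on edge]
    (5,1)@(11, 3): e=[16,-2,34] → ·
    (4,2)@(9, 5): e=[-16,26,38] → ·
    (5,2)@(11, 5): e=[0,18,30] → #  [on edge]
    (6,2)@(13, 5): e=[16,10,22] → #
    (7,2)@(15, 5): e=[32,2,14] → #
    (8,2)@(17, 5): e=[48,-6,6] → ·
    (5,3)@(11, 7): e=[-16,38,26] → ·
    (6,3)@(13, 7): e=[0,30,18] → #  [on edge]
    (8,3)@(17, 7): e=[32,14,2] → #
    (9,3)@(19, 7): e=[48,6,-6] → ·
    (7,4)@(15, 9): e=[0,42,6] → #  [on edge]
    (8,5)@(17, 11): e=[0,54,-6] → ·  [on edge]
    (9,6)@(19, 13): e=[0,66,-18] → ·  [on edge]
  covered (8 px):
    · · · · · · · · · ·
    · · · · # · · · · ·
    · · · · · # # # · ·
    · · · · · · # # # ·
    · · · · · · · # · ·
    · · · · · · · · · ·
    · · · · · · · · · ·
    · · · · · · · · · ·
    · · · · · · · · · ·

Result: "outside"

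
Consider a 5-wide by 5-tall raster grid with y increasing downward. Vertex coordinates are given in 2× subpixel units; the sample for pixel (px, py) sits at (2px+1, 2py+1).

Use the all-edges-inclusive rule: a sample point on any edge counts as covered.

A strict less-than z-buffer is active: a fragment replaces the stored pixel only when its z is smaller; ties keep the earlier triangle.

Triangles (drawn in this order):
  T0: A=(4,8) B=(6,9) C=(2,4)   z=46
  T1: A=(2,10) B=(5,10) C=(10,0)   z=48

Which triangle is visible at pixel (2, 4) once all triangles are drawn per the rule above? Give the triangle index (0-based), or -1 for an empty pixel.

T0:
  2·area = 6  (B↔C swapped to make it positive)
  edge (4, 8)→(2, 4): d=(-2,-4) inclusive
  edge (2, 4)→(6, 9): d=(4,5) inclusive
  edge (6, 9)→(4, 8): d=(-2,-1) inclusive
  covered (0 px):
    · · · · ·
    · · · · ·
    · · · · ·
    · · · · ·
    · · · · ·
T1:
  2·area = 30  (B↔C swapped to make it positive)
  edge (2, 10)→(10, 0): d=(8,-10) inclusive
  edge (10, 0)→(5, 10): d=(-5,10) inclusive
  edge (5, 10)→(2, 10): d=(-3,0) inclusive
    (3,2)@(7, 5): e=[10,5,15] → █
    (4,2)@(9, 5): e=[30,-15,15] → ·
    (2,3)@(5, 7): e=[6,15,9] → █
    (3,3)@(7, 7): e=[26,-5,9] → ·
    (1,4)@(3, 9): e=[2,25,3] → █
    (3,4)@(7, 9): e=[42,-15,3] → ·
  covered (4 px):
    · · · · ·
    · · · · ·
    · · · █ ·
    · · █ · ·
    · █ █ · ·

Z-buffer (winner per pixel, '.' = empty):
  . . . . .
  . . . . .
  . . . 1 .
  . . 1 . .
  . 1 1 . .

Result: 1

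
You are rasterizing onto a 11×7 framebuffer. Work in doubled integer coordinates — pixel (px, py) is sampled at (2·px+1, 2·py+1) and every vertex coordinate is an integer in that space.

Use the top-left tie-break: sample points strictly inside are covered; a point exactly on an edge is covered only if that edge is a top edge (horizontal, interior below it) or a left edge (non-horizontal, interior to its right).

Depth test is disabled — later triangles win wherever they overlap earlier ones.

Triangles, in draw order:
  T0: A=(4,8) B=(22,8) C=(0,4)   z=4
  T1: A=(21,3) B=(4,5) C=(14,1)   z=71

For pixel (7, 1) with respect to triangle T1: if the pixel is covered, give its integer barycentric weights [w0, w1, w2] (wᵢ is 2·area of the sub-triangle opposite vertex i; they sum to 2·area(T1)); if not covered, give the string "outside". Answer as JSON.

T0:
  2·area = 72  (B↔C swapped to make it positive)
  edge (4, 8)→(0, 4): d=(-4,-4) top-left  bias=+0
  edge (0, 4)→(22, 8): d=(22,4) right/bottom  bias=-1
  edge (22, 8)→(4, 8): d=(-18,0) right/bottom  bias=-1
    (0,2)@(1, 5): e=[0,18,54] → █  [on edge]
    (1,2)@(3, 5): e=[8,10,54] → █
    (2,2)@(5, 5): e=[16,2,54] → █
    (3,2)@(7, 5): e=[24,-6,54] → ·
    (0,3)@(1, 7): e=[-8,62,18] → ·
    (1,3)@(3, 7): e=[0,54,18] → █  [on edge]
    (3,3)@(7, 7): e=[16,38,18] → █
    (4,3)@(9, 7): e=[24,30,18] → █
    (5,3)@(11, 7): e=[32,22,18] → █
    (6,3)@(13, 7): e=[40,14,18] → █
    (7,3)@(15, 7): e=[48,6,18] → █
    (8,3)@(17, 7): e=[56,-2,18] → ·
    (2,4)@(5, 9): e=[0,90,-18] → ·  [on edge]
    (3,5)@(7, 11): e=[0,126,-54] → ·  [on edge]
    (4,6)@(9, 13): e=[0,162,-90] → ·  [on edge]
  covered (10 px):
    · · · · · · · · · · ·
    · · · · · · · · · · ·
    █ █ █ · · · · · · · ·
    · █ █ █ █ █ █ █ · · ·
    · · · · · · · · · · ·
    · · · · · · · · · · ·
    · · · · · · · · · · ·
T1:
  2·area = 48
  edge (21, 3)→(4, 5): d=(-17,2) right/bottom  bias=-1
  edge (4, 5)→(14, 1): d=(10,-4) top-left  bias=+0
  edge (14, 1)→(21, 3): d=(7,2) right/bottom  bias=-1
    (4,1)@(9, 3): e=[24,0,24] → █  [on edge]
    (5,1)@(11, 3): e=[20,8,20] → █
    (6,1)@(13, 3): e=[16,16,16] → █
    (7,1)@(15, 3): e=[12,24,12] → █
    (8,1)@(17, 3): e=[8,32,8] → █
    (9,1)@(19, 3): e=[4,40,4] → █
    (10,1)@(21, 3): e=[0,48,0] → ·  [on edge]
    (4,2)@(9, 5): e=[-10,20,38] → ·
    (5,2)@(11, 5): e=[-14,28,34] → ·
    (6,2)@(13, 5): e=[-18,36,30] → ·
    (7,2)@(15, 5): e=[-22,44,26] → ·
    (8,2)@(17, 5): e=[-26,52,22] → ·
  covered (6 px):
    · · · · · · · · · · ·
    · · · · █ █ █ █ █ █ ·
    · · · · · · · · · · ·
    · · · · · · · · · · ·
    · · · · · · · · · · ·
    · · · · · · · · · · ·
    · · · · · · · · · · ·

Final: [24,12,12]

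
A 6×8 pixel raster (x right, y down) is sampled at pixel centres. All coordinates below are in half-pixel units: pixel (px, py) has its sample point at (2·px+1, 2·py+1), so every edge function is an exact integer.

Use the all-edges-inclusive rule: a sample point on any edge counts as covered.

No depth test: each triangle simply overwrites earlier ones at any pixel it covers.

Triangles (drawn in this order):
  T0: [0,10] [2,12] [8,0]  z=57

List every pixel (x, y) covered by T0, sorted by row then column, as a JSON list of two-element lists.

T0:
  2·area = 36  (B↔C swapped to make it positive)
  edge (0, 10)→(8, 0): d=(8,-10) inclusive
  edge (8, 0)→(2, 12): d=(-6,12) inclusive
  edge (2, 12)→(0, 10): d=(-2,-2) inclusive
    (2,2)@(5, 5): e=[10,6,20] → #
    (3,2)@(7, 5): e=[30,-18,24] → ·
    (1,3)@(3, 7): e=[6,18,12] → #
    (2,3)@(5, 7): e=[26,-6,16] → ·
    (0,4)@(1, 9): e=[2,30,4] → #
    (2,4)@(5, 9): e=[42,-18,12] → ·
    (0,5)@(1, 11): e=[18,18,0] → #  [on edge]
    (1,5)@(3, 11): e=[38,-6,4] → ·
    (0,6)@(1, 13): e=[34,6,-4] → ·
    (1,6)@(3, 13): e=[54,-18,0] → ·  [on edge]
    (2,7)@(5, 15): e=[90,-54,0] → ·  [on edge]
  covered (5 px):
    · · · · · ·
    · · · · · ·
    · · # · · ·
    · # · · · ·
    # # · · · ·
    # · · · · ·
    · · · · · ·
    · · · · · ·

Answer: [[2,2],[1,3],[0,4],[1,4],[0,5]]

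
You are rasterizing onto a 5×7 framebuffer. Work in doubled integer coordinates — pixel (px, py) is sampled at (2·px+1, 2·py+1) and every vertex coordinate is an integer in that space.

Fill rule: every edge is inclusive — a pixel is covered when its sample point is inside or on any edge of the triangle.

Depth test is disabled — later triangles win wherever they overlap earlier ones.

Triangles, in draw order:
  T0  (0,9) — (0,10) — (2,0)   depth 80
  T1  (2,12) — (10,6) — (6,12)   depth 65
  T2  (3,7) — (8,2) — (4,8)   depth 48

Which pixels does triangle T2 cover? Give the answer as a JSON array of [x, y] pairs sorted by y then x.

T0:
  2·area = 2  (B↔C swapped to make it positive)
  edge (0, 9)→(2, 0): d=(2,-9) inclusive
  edge (2, 0)→(0, 10): d=(-2,10) inclusive
  edge (0, 10)→(0, 9): d=(0,-1) inclusive
    (0,2)@(1, 5): e=[1,0,1] → █  [on edge]
    (1,2)@(3, 5): e=[19,-20,3] → ·
    (0,3)@(1, 7): e=[5,-4,1] → ·
  covered (1 px):
    · · · · ·
    · · · · ·
    █ · · · ·
    · · · · ·
    · · · · ·
    · · · · ·
    · · · · ·
T1:
  2·area = 24
  edge (2, 12)→(10, 6): d=(8,-6) inclusive
  edge (10, 6)→(6, 12): d=(-4,6) inclusive
  edge (6, 12)→(2, 12): d=(-4,0) inclusive
    (4,3)@(9, 7): e=[2,2,20] → █
    (3,4)@(7, 9): e=[6,6,12] → █
    (4,4)@(9, 9): e=[18,-6,12] → ·
    (2,5)@(5, 11): e=[10,10,4] → █
    (3,5)@(7, 11): e=[22,-2,4] → ·
    (2,6)@(5, 13): e=[26,2,-4] → ·
  covered (3 px):
    · · · · ·
    · · · · ·
    · · · · ·
    · · · · █
    · · · █ ·
    · · █ · ·
    · · · · ·
T2:
  2·area = 10
  edge (3, 7)→(8, 2): d=(5,-5) inclusive
  edge (8, 2)→(4, 8): d=(-4,6) inclusive
  edge (4, 8)→(3, 7): d=(-1,-1) inclusive
    (4,0)@(9, 1): e=[0,-2,12] → ·  [on edge]
    (3,1)@(7, 3): e=[0,2,8] → █  [on edge]
    (4,1)@(9, 3): e=[10,-10,10] → ·
    (0,2)@(1, 5): e=[-20,30,0] → ·  [on edge]
    (2,2)@(5, 5): e=[0,6,4] → █  [on edge]
    (3,2)@(7, 5): e=[10,-6,6] → ·
    (1,3)@(3, 7): e=[0,10,0] → █  [on edge]
    (2,3)@(5, 7): e=[10,-2,2] → ·
    (0,4)@(1, 9): e=[0,14,-4] → ·  [on edge]
    (1,4)@(3, 9): e=[10,2,-2] → ·
    (2,4)@(5, 9): e=[20,-10,0] → ·  [on edge]
    (3,5)@(7, 11): e=[40,-30,0] → ·  [on edge]
    (4,6)@(9, 13): e=[60,-50,0] → ·  [on edge]
  covered (3 px):
    · · · · ·
    · · · █ ·
    · · █ · ·
    · █ · · ·
    · · · · ·
    · · · · ·
    · · · · ·

Final: [[3,1],[2,2],[1,3]]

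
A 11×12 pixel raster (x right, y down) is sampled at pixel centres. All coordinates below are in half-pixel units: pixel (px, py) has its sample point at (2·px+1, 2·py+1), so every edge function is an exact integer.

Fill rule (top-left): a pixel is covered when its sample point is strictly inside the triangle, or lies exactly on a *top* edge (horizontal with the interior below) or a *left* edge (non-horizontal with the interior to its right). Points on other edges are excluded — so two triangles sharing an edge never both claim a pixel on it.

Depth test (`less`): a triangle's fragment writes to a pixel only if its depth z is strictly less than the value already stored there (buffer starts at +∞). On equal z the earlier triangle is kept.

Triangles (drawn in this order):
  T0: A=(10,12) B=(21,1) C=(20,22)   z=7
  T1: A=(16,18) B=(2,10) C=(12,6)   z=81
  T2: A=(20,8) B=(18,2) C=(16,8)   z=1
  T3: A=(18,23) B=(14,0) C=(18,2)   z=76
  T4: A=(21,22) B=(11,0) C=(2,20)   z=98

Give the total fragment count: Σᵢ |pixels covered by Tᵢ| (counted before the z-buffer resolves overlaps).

T0:
  2·area = 220
  edge (10, 12)→(21, 1): d=(11,-11) top-left  bias=+0
  edge (21, 1)→(20, 22): d=(-1,21) right/bottom  bias=-1
  edge (20, 22)→(10, 12): d=(-10,-10) top-left  bias=+0
    (10,0)@(21, 1): e=[0,0,220] → ·  [on edge]
    (0,1)@(1, 3): e=[-198,418,0] → ·  [on edge]
    (9,1)@(19, 3): e=[0,40,180] → █  [on edge]
    (10,1)@(21, 3): e=[22,-2,200] → ·
    (1,2)@(3, 5): e=[-154,374,0] → ·  [on edge]
    (8,2)@(17, 5): e=[0,80,140] → █  [on edge]
    (10,2)@(21, 5): e=[44,-4,180] → ·
    (2,3)@(5, 7): e=[-110,330,0] → ·  [on edge]
    (7,3)@(15, 7): e=[0,120,100] → █  [on edge]
    (10,3)@(21, 7): e=[66,-6,160] → ·
    (3,4)@(7, 9): e=[-66,286,0] → ·  [on edge]
    (6,4)@(13, 9): e=[0,160,60] → █  [on edge]
    (4,5)@(9, 11): e=[-22,242,0] → ·  [on edge]
    (5,5)@(11, 11): e=[0,200,20] → █  [on edge]
    (4,6)@(9, 13): e=[0,240,-20] → ·  [on edge]
    (5,6)@(11, 13): e=[22,198,0] → █  [on edge]
    (3,7)@(7, 15): e=[0,280,-60] → ·  [on edge]
    (6,7)@(13, 15): e=[66,154,0] → █  [on edge]
    (2,8)@(5, 17): e=[0,320,-100] → ·  [on edge]
    (7,8)@(15, 17): e=[110,110,0] → █  [on edge]
    (1,9)@(3, 19): e=[0,360,-140] → ·  [on edge]
    (8,9)@(17, 19): e=[154,66,0] → █  [on edge]
    (0,10)@(1, 21): e=[0,400,-180] → ·  [on edge]
    (9,10)@(19, 21): e=[198,22,0] → █  [on edge]
    (10,11)@(21, 23): e=[242,-22,0] → ·  [on edge]
  covered (30 px):
    · · · · · · · · · · ·
    · · · · · · · · · █ ·
    · · · · · · · · █ █ ·
    · · · · · · · █ █ █ ·
    · · · · · · █ █ █ █ ·
    · · · · · █ █ █ █ █ ·
    · · · · · █ █ █ █ █ ·
    · · · · · · █ █ █ █ ·
    · · · · · · · █ █ █ ·
    · · · · · · · · █ █ ·
    · · · · · · · · · █ ·
    · · · · · · · · · · ·
T1:
  2·area = 136
  edge (16, 18)→(2, 10): d=(-14,-8) top-left  bias=+0
  edge (2, 10)→(12, 6): d=(10,-4) top-left  bias=+0
  edge (12, 6)→(16, 18): d=(4,12) right/bottom  bias=-1
    (5,1)@(11, 3): e=[170,-34,0] → ·  [on edge]
    (5,3)@(11, 7): e=[114,6,16] → █
    (6,3)@(13, 7): e=[130,14,-8] → ·
    (2,4)@(5, 9): e=[38,2,96] → █
    (3,4)@(7, 9): e=[54,10,72] → █
    (4,4)@(9, 9): e=[70,18,48] → █
    (6,4)@(13, 9): e=[102,34,0] → ·  [on edge]
    (2,5)@(5, 11): e=[10,22,104] → █
    (6,5)@(13, 11): e=[74,54,8] → █
    (7,5)@(15, 11): e=[90,62,-16] → ·
    (2,6)@(5, 13): e=[-18,42,112] → ·
    (3,6)@(7, 13): e=[-2,50,88] → ·
    (7,7)@(15, 15): e=[34,102,0] → ·  [on edge]
    (8,10)@(17, 21): e=[-34,170,0] → ·  [on edge]
  covered (16 px):
    · · · · · · · · · · ·
    · · · · · · · · · · ·
    · · · · · · · · · · ·
    · · · · · █ · · · · ·
    · · █ █ █ █ · · · · ·
    · · █ █ █ █ █ · · · ·
    · · · · █ █ █ · · · ·
    · · · · · █ █ · · · ·
    · · · · · · · █ · · ·
    · · · · · · · · · · ·
    · · · · · · · · · · ·
    · · · · · · · · · · ·
T2:
  2·area = 24  (B↔C swapped to make it positive)
  edge (20, 8)→(16, 8): d=(-4,0) right/bottom  bias=-1
  edge (16, 8)→(18, 2): d=(2,-6) top-left  bias=+0
  edge (18, 2)→(20, 8): d=(2,6) right/bottom  bias=-1
    (8,2)@(17, 5): e=[12,0,12] → █  [on edge]
    (9,2)@(19, 5): e=[12,12,0] → ·  [on edge]
    (8,3)@(17, 7): e=[4,4,16] → █
    (9,3)@(19, 7): e=[4,16,4] → █
    (10,3)@(21, 7): e=[4,28,-8] → ·
    (8,4)@(17, 9): e=[-4,8,20] → ·
    (9,4)@(19, 9): e=[-4,20,8] → ·
    (7,5)@(15, 11): e=[-12,0,36] → ·  [on edge]
    (10,5)@(21, 11): e=[-12,36,0] → ·  [on edge]
    (6,8)@(13, 17): e=[-36,0,60] → ·  [on edge]
    (5,11)@(11, 23): e=[-60,0,84] → ·  [on edge]
  covered (3 px):
    · · · · · · · · · · ·
    · · · · · · · · · · ·
    · · · · · · · · █ · ·
    · · · · · · · · █ █ ·
    · · · · · · · · · · ·
    · · · · · · · · · · ·
    · · · · · · · · · · ·
    · · · · · · · · · · ·
    · · · · · · · · · · ·
    · · · · · · · · · · ·
    · · · · · · · · · · ·
    · · · · · · · · · · ·
T3:
  2·area = 84
  edge (18, 23)→(14, 0): d=(-4,-23) top-left  bias=+0
  edge (14, 0)→(18, 2): d=(4,2) right/bottom  bias=-1
  edge (18, 2)→(18, 23): d=(0,21) right/bottom  bias=-1
    (7,0)@(15, 1): e=[19,2,63] → █
    (8,0)@(17, 1): e=[65,-2,21] → ·
    (7,1)@(15, 3): e=[11,10,63] → █
    (8,1)@(17, 3): e=[57,6,21] → █
    (9,1)@(19, 3): e=[103,2,-21] → ·
    (7,2)@(15, 5): e=[3,18,63] → █
    (9,2)@(19, 5): e=[95,10,-21] → ·
    (7,3)@(15, 7): e=[-5,26,63] → ·
    (8,3)@(17, 7): e=[41,22,21] → █
    (9,3)@(19, 7): e=[87,18,-21] → ·
    (8,4)@(17, 9): e=[33,30,21] → █
    (9,4)@(19, 9): e=[79,26,-21] → ·
  covered (11 px):
    · · · · · · · █ · · ·
    · · · · · · · █ █ · ·
    · · · · · · · █ █ · ·
    · · · · · · · · █ · ·
    · · · · · · · · █ · ·
    · · · · · · · · █ · ·
    · · · · · · · · █ · ·
    · · · · · · · · █ · ·
    · · · · · · · · █ · ·
    · · · · · · · · · · ·
    · · · · · · · · · · ·
    · · · · · · · · · · ·
T4:
  2·area = 398  (B↔C swapped to make it positive)
  edge (21, 22)→(2, 20): d=(-19,-2) top-left  bias=+0
  edge (2, 20)→(11, 0): d=(9,-20) top-left  bias=+0
  edge (11, 0)→(21, 22): d=(10,22) right/bottom  bias=-1
    (5,0)@(11, 1): e=[379,9,10] → █
    (6,0)@(13, 1): e=[383,49,-34] → ·
    (5,1)@(11, 3): e=[341,27,30] → █
    (6,1)@(13, 3): e=[345,67,-14] → ·
    (4,2)@(9, 5): e=[299,5,94] → █
    (6,2)@(13, 5): e=[307,85,6] → █
    (7,2)@(15, 5): e=[311,125,-38] → ·
    (4,3)@(9, 7): e=[261,23,114] → █
    (7,3)@(15, 7): e=[273,143,-18] → ·
    (3,4)@(7, 9): e=[219,1,178] → █
    (7,4)@(15, 9): e=[235,161,2] → █
    (8,4)@(17, 9): e=[239,201,-42] → ·
  covered (50 px):
    · · · · · █ · · · · ·
    · · · · · █ · · · · ·
    · · · · █ █ █ · · · ·
    · · · · █ █ █ · · · ·
    · · · █ █ █ █ █ · · ·
    · · · █ █ █ █ █ · · ·
    · · · █ █ █ █ █ · · ·
    · · █ █ █ █ █ █ █ · ·
    · · █ █ █ █ █ █ █ · ·
    · █ █ █ █ █ █ █ █ █ ·
    · · · · · · █ █ █ █ ·
    · · · · · · · · · · ·

Answer: 110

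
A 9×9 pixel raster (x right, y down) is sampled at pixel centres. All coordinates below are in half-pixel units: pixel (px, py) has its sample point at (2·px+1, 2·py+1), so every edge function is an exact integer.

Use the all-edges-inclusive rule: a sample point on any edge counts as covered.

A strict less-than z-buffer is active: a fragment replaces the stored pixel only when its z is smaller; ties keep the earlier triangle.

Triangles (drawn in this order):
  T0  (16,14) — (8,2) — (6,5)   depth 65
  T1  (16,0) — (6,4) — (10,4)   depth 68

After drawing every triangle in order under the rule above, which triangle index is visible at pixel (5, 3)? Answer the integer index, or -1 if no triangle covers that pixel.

T0:
  2·area = 48  (B↔C swapped to make it positive)
  edge (16, 14)→(6, 5): d=(-10,-9) inclusive
  edge (6, 5)→(8, 2): d=(2,-3) inclusive
  edge (8, 2)→(16, 14): d=(8,12) inclusive
    (3,2)@(7, 5): e=[9,3,36] → #
    (4,2)@(9, 5): e=[27,9,12] → #
    (5,2)@(11, 5): e=[45,15,-12] → ·
    (3,3)@(7, 7): e=[-11,7,52] → ·
    (4,3)@(9, 7): e=[7,13,28] → #
    (5,3)@(11, 7): e=[25,19,4] → #
    (6,3)@(13, 7): e=[43,25,-20] → ·
    (4,4)@(9, 9): e=[-13,17,44] → ·
    (5,4)@(11, 9): e=[5,23,20] → #
    (6,4)@(13, 9): e=[23,29,-4] → ·
    (5,5)@(11, 11): e=[-15,27,36] → ·
    (6,5)@(13, 11): e=[3,33,12] → #
  covered (7 px):
    · · · · · · · · ·
    · · · · · · · · ·
    · · · # # · · · ·
    · · · · # # · · ·
    · · · · · # · · ·
    · · · · · · # · ·
    · · · · · · · # ·
    · · · · · · · · ·
    · · · · · · · · ·
T1:
  2·area = 16  (B↔C swapped to make it positive)
  edge (16, 0)→(10, 4): d=(-6,4) inclusive
  edge (10, 4)→(6, 4): d=(-4,0) inclusive
  edge (6, 4)→(16, 0): d=(10,-4) inclusive
    (4,1)@(9, 3): e=[10,4,2] → #
    (5,1)@(11, 3): e=[2,4,10] → #
    (6,1)@(13, 3): e=[-6,4,18] → ·
    (4,2)@(9, 5): e=[-2,-4,22] → ·
    (5,2)@(11, 5): e=[-10,-4,30] → ·
  covered (2 px):
    · · · · · · · · ·
    · · · · # # · · ·
    · · · · · · · · ·
    · · · · · · · · ·
    · · · · · · · · ·
    · · · · · · · · ·
    · · · · · · · · ·
    · · · · · · · · ·
    · · · · · · · · ·

Z-buffer (winner per pixel, '.' = empty):
  . . . . . . . . .
  . . . . 1 1 . . .
  . . . 0 0 . . . .
  . . . . 0 0 . . .
  . . . . . 0 . . .
  . . . . . . 0 . .
  . . . . . . . 0 .
  . . . . . . . . .
  . . . . . . . . .

Final: 0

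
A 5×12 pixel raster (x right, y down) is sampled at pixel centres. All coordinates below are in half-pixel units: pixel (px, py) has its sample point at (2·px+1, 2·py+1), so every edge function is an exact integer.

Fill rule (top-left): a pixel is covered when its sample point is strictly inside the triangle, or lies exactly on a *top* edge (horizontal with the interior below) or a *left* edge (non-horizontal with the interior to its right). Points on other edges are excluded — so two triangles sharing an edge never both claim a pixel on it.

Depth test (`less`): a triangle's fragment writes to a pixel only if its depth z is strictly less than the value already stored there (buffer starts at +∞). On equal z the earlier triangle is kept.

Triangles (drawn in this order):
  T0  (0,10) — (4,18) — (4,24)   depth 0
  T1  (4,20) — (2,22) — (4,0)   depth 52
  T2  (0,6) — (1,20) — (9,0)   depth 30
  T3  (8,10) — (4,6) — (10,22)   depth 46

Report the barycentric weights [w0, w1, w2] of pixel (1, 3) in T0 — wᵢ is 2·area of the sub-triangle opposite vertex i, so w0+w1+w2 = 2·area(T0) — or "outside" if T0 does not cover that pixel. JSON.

T0:
  2·area = 24
  edge (0, 10)→(4, 18): d=(4,8) right/bottom  bias=-1
  edge (4, 18)→(4, 24): d=(0,6) right/bottom  bias=-1
  edge (4, 24)→(0, 10): d=(-4,-14) top-left  bias=+0
    (0,6)@(1, 13): e=[4,18,2] → X
    (1,6)@(3, 13): e=[-12,6,30] → .
    (0,7)@(1, 15): e=[12,18,-6] → .
    (1,8)@(3, 17): e=[4,6,14] → X
    (2,8)@(5, 17): e=[-12,-6,42] → .
    (1,9)@(3, 19): e=[12,6,6] → X
    (2,9)@(5, 19): e=[-4,-6,34] → .
    (1,10)@(3, 21): e=[20,6,-2] → .
  covered (3 px):
    . . . . .
    . . . . .
    . . . . .
    . . . . .
    . . . . .
    . . . . .
    X . . . .
    . . . . .
    . X . . .
    . X . . .
    . . . . .
    . . . . .
T1:
  2·area = 40
  edge (4, 20)→(2, 22): d=(-2,2) right/bottom  bias=-1
  edge (2, 22)→(4, 0): d=(2,-22) top-left  bias=+0
  edge (4, 0)→(4, 20): d=(0,20) right/bottom  bias=-1
    (1,5)@(3, 11): e=[20,0,20] → X  [on edge]
    (2,5)@(5, 11): e=[16,44,-20] → .
    (1,6)@(3, 13): e=[16,4,20] → X
    (2,6)@(5, 13): e=[12,48,-20] → .
    (1,7)@(3, 15): e=[12,8,20] → X
    (2,7)@(5, 15): e=[8,52,-20] → .
    (4,7)@(9, 15): e=[0,140,-100] → .  [on edge]
    (1,8)@(3, 17): e=[8,12,20] → X
    (2,8)@(5, 17): e=[4,56,-20] → .
    (3,8)@(7, 17): e=[0,100,-60] → .  [on edge]
    (1,9)@(3, 19): e=[4,16,20] → X
    (2,9)@(5, 19): e=[0,60,-20] → .  [on edge]
    (1,10)@(3, 21): e=[0,20,20] → .  [on edge]
    (0,11)@(1, 23): e=[0,-20,60] → .  [on edge]
  covered (5 px):
    . . . . .
    . . . . .
    . . . . .
    . . . . .
    . . . . .
    . X . . .
    . X . . .
    . X . . .
    . X . . .
    . X . . .
    . . . . .
    . . . . .
T2:
  2·area = 132  (B↔C swapped to make it positive)
  edge (0, 6)→(9, 0): d=(9,-6) top-left  bias=+0
  edge (9, 0)→(1, 20): d=(-8,20) right/bottom  bias=-1
  edge (1, 20)→(0, 6): d=(-1,-14) top-left  bias=+0
    (2,1)@(5, 3): e=[3,56,73] → X
    (3,1)@(7, 3): e=[15,16,101] → X
    (4,1)@(9, 3): e=[27,-24,129] → .
    (1,2)@(3, 5): e=[9,80,43] → X
    (3,2)@(7, 5): e=[33,0,99] → .  [on edge]
    (0,3)@(1, 7): e=[15,104,13] → X
    (3,3)@(7, 7): e=[51,-16,97] → .
    (0,4)@(1, 9): e=[33,88,11] → X
    (3,4)@(7, 9): e=[69,-32,95] → .
    (0,5)@(1, 11): e=[51,72,9] → X
    (2,5)@(5, 11): e=[75,-8,65] → .
    (0,6)@(1, 13): e=[69,56,7] → X
    (1,7)@(3, 15): e=[99,0,33] → .  [on edge]
  covered (17 px):
    . . . . .
    . . X X .
    . X X . .
    X X X . .
    X X X . .
    X X . . .
    X X . . .
    X . . . .
    X . . . .
    X . . . .
    . . . . .
    . . . . .
T3:
  2·area = 40  (B↔C swapped to make it positive)
  edge (8, 10)→(10, 22): d=(2,12) right/bottom  bias=-1
  edge (10, 22)→(4, 6): d=(-6,-16) top-left  bias=+0
  edge (4, 6)→(8, 10): d=(4,4) right/bottom  bias=-1
    (0,1)@(1, 3): e=[70,-30,0] → .  [on edge]
    (1,2)@(3, 5): e=[50,-10,0] → .  [on edge]
    (2,3)@(5, 7): e=[30,10,0] → .  [on edge]
    (3,4)@(7, 9): e=[10,30,0] → .  [on edge]
    (3,5)@(7, 11): e=[14,18,8] → X
    (4,5)@(9, 11): e=[-10,50,0] → .  [on edge]
    (3,6)@(7, 13): e=[18,6,16] → X
    (4,6)@(9, 13): e=[-6,38,8] → .
    (3,7)@(7, 15): e=[22,-6,24] → .
    (4,8)@(9, 17): e=[2,14,24] → X
    (4,9)@(9, 19): e=[6,2,32] → X
    (4,10)@(9, 21): e=[10,-10,40] → .
  covered (4 px):
    . . . . .
    . . . . .
    . . . . .
    . . . . .
    . . . . .
    . . . X .
    . . . X .
    . . . . .
    . . . . X
    . . . . X
    . . . . .
    . . . . .

Result: "outside"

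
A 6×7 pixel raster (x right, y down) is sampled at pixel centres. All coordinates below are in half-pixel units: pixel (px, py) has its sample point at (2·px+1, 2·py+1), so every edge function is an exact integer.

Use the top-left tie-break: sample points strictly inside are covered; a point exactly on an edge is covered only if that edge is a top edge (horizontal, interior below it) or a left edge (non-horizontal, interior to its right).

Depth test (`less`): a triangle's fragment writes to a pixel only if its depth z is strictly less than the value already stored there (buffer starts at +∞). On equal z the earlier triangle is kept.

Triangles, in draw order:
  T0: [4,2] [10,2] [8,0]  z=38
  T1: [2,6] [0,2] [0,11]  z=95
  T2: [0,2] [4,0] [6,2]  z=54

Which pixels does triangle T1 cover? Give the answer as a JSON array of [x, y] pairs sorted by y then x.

T0:
  2·area = 12  (B↔C swapped to make it positive)
  edge (4, 2)→(8, 0): d=(4,-2) top-left  bias=+0
  edge (8, 0)→(10, 2): d=(2,2) right/bottom  bias=-1
  edge (10, 2)→(4, 2): d=(-6,0) right/bottom  bias=-1
    (3,0)@(7, 1): e=[2,4,6] → X
    (4,0)@(9, 1): e=[6,0,6] → .  [on edge]
    (3,1)@(7, 3): e=[10,8,-6] → .
    (5,1)@(11, 3): e=[18,0,-6] → .  [on edge]
  covered (1 px):
    . . . X . .
    . . . . . .
    . . . . . .
    . . . . . .
    . . . . . .
    . . . . . .
    . . . . . .
T1:
  2·area = 18  (B↔C swapped to make it positive)
  edge (2, 6)→(0, 11): d=(-2,5) right/bottom  bias=-1
  edge (0, 11)→(0, 2): d=(0,-9) top-left  bias=+0
  edge (0, 2)→(2, 6): d=(2,4) right/bottom  bias=-1
    (0,2)@(1, 5): e=[7,9,2] → X
    (1,2)@(3, 5): e=[-3,27,-6] → .
    (0,3)@(1, 7): e=[3,9,6] → X
    (1,3)@(3, 7): e=[-7,27,-2] → .
    (0,4)@(1, 9): e=[-1,9,10] → .
  covered (2 px):
    . . . . . .
    . . . . . .
    X . . . . .
    X . . . . .
    . . . . . .
    . . . . . .
    . . . . . .
T2:
  2·area = 12
  edge (0, 2)→(4, 0): d=(4,-2) top-left  bias=+0
  edge (4, 0)→(6, 2): d=(2,2) right/bottom  bias=-1
  edge (6, 2)→(0, 2): d=(-6,0) right/bottom  bias=-1
    (1,0)@(3, 1): e=[2,4,6] → X
    (2,0)@(5, 1): e=[6,0,6] → .  [on edge]
    (1,1)@(3, 3): e=[10,8,-6] → .
    (3,1)@(7, 3): e=[18,0,-6] → .  [on edge]
    (4,2)@(9, 5): e=[30,0,-18] → .  [on edge]
    (5,3)@(11, 7): e=[42,0,-30] → .  [on edge]
  covered (1 px):
    . X . . . .
    . . . . . .
    . . . . . .
    . . . . . .
    . . . . . .
    . . . . . .
    . . . . . .

Answer: [[0,2],[0,3]]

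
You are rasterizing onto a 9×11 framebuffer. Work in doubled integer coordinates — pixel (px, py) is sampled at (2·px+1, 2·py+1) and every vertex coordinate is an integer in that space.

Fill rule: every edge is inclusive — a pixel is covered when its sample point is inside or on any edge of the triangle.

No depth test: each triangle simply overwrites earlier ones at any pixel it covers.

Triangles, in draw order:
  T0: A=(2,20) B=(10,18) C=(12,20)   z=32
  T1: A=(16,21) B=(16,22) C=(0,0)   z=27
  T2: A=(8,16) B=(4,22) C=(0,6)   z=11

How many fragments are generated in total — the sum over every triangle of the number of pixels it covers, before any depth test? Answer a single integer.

T0:
  2·area = 20
  edge (2, 20)→(10, 18): d=(8,-2) inclusive
  edge (10, 18)→(12, 20): d=(2,2) inclusive
  edge (12, 20)→(2, 20): d=(-10,0) inclusive
    (0,4)@(1, 9): e=[-90,0,110] → ·  [on edge]
    (1,5)@(3, 11): e=[-70,0,90] → ·  [on edge]
    (2,6)@(5, 13): e=[-50,0,70] → ·  [on edge]
    (3,7)@(7, 15): e=[-30,0,50] → ·  [on edge]
    (4,8)@(9, 17): e=[-10,0,30] → ·  [on edge]
    (3,9)@(7, 19): e=[2,8,10] → #
    (4,9)@(9, 19): e=[6,4,10] → #
    (5,9)@(11, 19): e=[10,0,10] → #  [on edge]
    (6,9)@(13, 19): e=[14,-4,10] → ·
    (3,10)@(7, 21): e=[18,12,-10] → ·
    (4,10)@(9, 21): e=[22,8,-10] → ·
    (5,10)@(11, 21): e=[26,4,-10] → ·
    (6,10)@(13, 21): e=[30,0,-10] → ·  [on edge]
  covered (3 px):
    · · · · · · · · ·
    · · · · · · · · ·
    · · · · · · · · ·
    · · · · · · · · ·
    · · · · · · · · ·
    · · · · · · · · ·
    · · · · · · · · ·
    · · · · · · · · ·
    · · · · · · · · ·
    · · · # # # · · ·
    · · · · · · · · ·
T1:
  2·area = 16
  edge (16, 21)→(16, 22): d=(0,1) inclusive
  edge (16, 22)→(0, 0): d=(-16,-22) inclusive
  edge (0, 0)→(16, 21): d=(16,21) inclusive
    (5,7)@(11, 15): e=[5,2,9] → #
    (6,7)@(13, 15): e=[3,46,-33] → ·
    (5,8)@(11, 17): e=[5,-30,41] → ·
  covered (1 px):
    · · · · · · · · ·
    · · · · · · · · ·
    · · · · · · · · ·
    · · · · · · · · ·
    · · · · · · · · ·
    · · · · · · · · ·
    · · · · · · · · ·
    · · · · · # · · ·
    · · · · · · · · ·
    · · · · · · · · ·
    · · · · · · · · ·
T2:
  2·area = 88
  edge (8, 16)→(4, 22): d=(-4,6) inclusive
  edge (4, 22)→(0, 6): d=(-4,-16) inclusive
  edge (0, 6)→(8, 16): d=(8,10) inclusive
    (0,4)@(1, 9): e=[70,4,14] → #
    (1,4)@(3, 9): e=[58,36,-6] → ·
    (0,5)@(1, 11): e=[62,-4,30] → ·
    (1,5)@(3, 11): e=[50,28,10] → #
    (2,5)@(5, 11): e=[38,60,-10] → ·
    (1,6)@(3, 13): e=[42,20,26] → #
    (2,6)@(5, 13): e=[30,52,6] → #
    (3,6)@(7, 13): e=[18,84,-14] → ·
    (1,7)@(3, 15): e=[34,12,42] → #
    (3,7)@(7, 15): e=[10,76,2] → #
    (4,7)@(9, 15): e=[-2,108,-18] → ·
    (1,8)@(3, 17): e=[26,4,58] → #
  covered (11 px):
    · · · · · · · · ·
    · · · · · · · · ·
    · · · · · · · · ·
    · · · · · · · · ·
    # · · · · · · · ·
    · # · · · · · · ·
    · # # · · · · · ·
    · # # # · · · · ·
    · # # # · · · · ·
    · · # · · · · · ·
    · · · · · · · · ·

Result: 15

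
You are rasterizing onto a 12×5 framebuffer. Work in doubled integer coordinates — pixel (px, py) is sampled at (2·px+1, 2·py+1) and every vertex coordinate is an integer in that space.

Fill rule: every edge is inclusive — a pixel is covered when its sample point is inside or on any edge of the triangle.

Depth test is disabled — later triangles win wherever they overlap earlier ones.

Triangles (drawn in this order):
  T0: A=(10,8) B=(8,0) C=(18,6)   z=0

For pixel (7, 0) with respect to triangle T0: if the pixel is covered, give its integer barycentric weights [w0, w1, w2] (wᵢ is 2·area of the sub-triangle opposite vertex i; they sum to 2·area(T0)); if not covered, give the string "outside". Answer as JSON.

T0:
  2·area = 68
  edge (10, 8)→(8, 0): d=(-2,-8) inclusive
  edge (8, 0)→(18, 6): d=(10,6) inclusive
  edge (18, 6)→(10, 8): d=(-8,2) inclusive
    (4,0)@(9, 1): e=[6,4,58] → #
    (5,0)@(11, 1): e=[22,-8,54] → ·
    (4,1)@(9, 3): e=[2,24,42] → #
    (5,1)@(11, 3): e=[18,12,38] → #
    (6,1)@(13, 3): e=[34,0,34] → #  [on edge]
    (7,1)@(15, 3): e=[50,-12,30] → ·
    (4,2)@(9, 5): e=[-2,44,26] → ·
    (5,2)@(11, 5): e=[14,32,22] → #
    (7,2)@(15, 5): e=[46,8,14] → #
    (8,2)@(17, 5): e=[62,-4,10] → ·
    (5,3)@(11, 7): e=[10,52,6] → #
    (7,3)@(15, 7): e=[42,28,-2] → ·
    (11,4)@(23, 9): e=[102,0,-34] → ·  [on edge]
  covered (9 px):
    · · · · # · · · · · · ·
    · · · · # # # · · · · ·
    · · · · · # # # · · · ·
    · · · · · # # · · · · ·
    · · · · · · · · · · · ·

Answer: "outside"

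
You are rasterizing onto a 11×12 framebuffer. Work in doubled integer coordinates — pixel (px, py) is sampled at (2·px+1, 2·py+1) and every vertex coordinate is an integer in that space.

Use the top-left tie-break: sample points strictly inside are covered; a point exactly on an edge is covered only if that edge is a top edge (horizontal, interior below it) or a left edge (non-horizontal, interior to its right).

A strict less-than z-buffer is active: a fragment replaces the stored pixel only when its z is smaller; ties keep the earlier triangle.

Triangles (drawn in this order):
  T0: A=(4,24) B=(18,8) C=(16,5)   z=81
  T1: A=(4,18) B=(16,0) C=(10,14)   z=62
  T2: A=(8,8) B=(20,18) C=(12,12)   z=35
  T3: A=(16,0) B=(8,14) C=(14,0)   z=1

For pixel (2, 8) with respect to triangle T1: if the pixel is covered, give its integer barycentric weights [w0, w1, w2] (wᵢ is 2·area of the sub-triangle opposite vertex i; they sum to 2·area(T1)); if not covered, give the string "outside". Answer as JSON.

T0:
  2·area = 74  (B↔C swapped to make it positive)
  edge (4, 24)→(16, 5): d=(12,-19) top-left  bias=+0
  edge (16, 5)→(18, 8): d=(2,3) right/bottom  bias=-1
  edge (18, 8)→(4, 24): d=(-14,16) right/bottom  bias=-1
    (7,3)@(15, 7): e=[5,7,62] → X
    (8,3)@(17, 7): e=[43,1,30] → X
    (9,3)@(19, 7): e=[81,-5,-2] → .
    (7,4)@(15, 9): e=[29,11,34] → X
    (9,4)@(19, 9): e=[105,-1,-30] → .
    (6,5)@(13, 11): e=[15,21,38] → X
    (8,5)@(17, 11): e=[91,9,-26] → .
    (5,6)@(11, 13): e=[1,31,42] → X
    (7,6)@(15, 13): e=[77,19,-22] → .
    (5,7)@(11, 15): e=[25,35,14] → X
    (6,7)@(13, 15): e=[63,29,-18] → .
    (4,8)@(9, 17): e=[11,45,18] → X
  covered (10 px):
    . . . . . . . . . . .
    . . . . . . . . . . .
    . . . . . . . . . . .
    . . . . . . . X X . .
    . . . . . . . X X . .
    . . . . . . X X . . .
    . . . . . X X . . . .
    . . . . . X . . . . .
    . . . . X . . . . . .
    . . . . . . . . . . .
    . . . . . . . . . . .
    . . . . . . . . . . .
T1:
  2·area = 60
  edge (4, 18)→(16, 0): d=(12,-18) top-left  bias=+0
  edge (16, 0)→(10, 14): d=(-6,14) right/bottom  bias=-1
  edge (10, 14)→(4, 18): d=(-6,4) right/bottom  bias=-1
    (6,2)@(13, 5): e=[6,12,42] → X
    (7,2)@(15, 5): e=[42,-16,34] → .
    (6,3)@(13, 7): e=[30,0,30] → .  [on edge]
    (5,4)@(11, 9): e=[18,16,26] → X
    (6,4)@(13, 9): e=[54,-12,18] → .
    (4,5)@(9, 11): e=[6,32,22] → X
    (6,5)@(13, 11): e=[78,-24,6] → .
    (4,6)@(9, 13): e=[30,20,10] → X
    (5,6)@(11, 13): e=[66,-8,2] → .
    (3,7)@(7, 15): e=[18,36,6] → X
    (4,7)@(9, 15): e=[54,8,-2] → .
    (2,8)@(5, 17): e=[6,52,2] → X
    (3,10)@(7, 21): e=[90,0,-30] → .  [on edge]
  covered (7 px):
    . . . . . . . . . . .
    . . . . . . . . . . .
    . . . . . . X . . . .
    . . . . . . . . . . .
    . . . . . X . . . . .
    . . . . X X . . . . .
    . . . . X . . . . . .
    . . . X . . . . . . .
    . . X . . . . . . . .
    . . . . . . . . . . .
    . . . . . . . . . . .
    . . . . . . . . . . .
T2:
  2·area = 8
  edge (8, 8)→(20, 18): d=(12,10) right/bottom  bias=-1
  edge (20, 18)→(12, 12): d=(-8,-6) top-left  bias=+0
  edge (12, 12)→(8, 8): d=(-4,-4) top-left  bias=+0
    (0,0)@(1, 1): e=[-14,22,0] → .  [on edge]
    (1,1)@(3, 3): e=[-10,18,0] → .  [on edge]
    (2,2)@(5, 5): e=[-6,14,0] → .  [on edge]
    (3,3)@(7, 7): e=[-2,10,0] → .  [on edge]
    (4,4)@(9, 9): e=[2,6,0] → X  [on edge]
    (5,4)@(11, 9): e=[-18,18,8] → .
    (4,5)@(9, 11): e=[26,-10,-8] → .
    (5,5)@(11, 11): e=[6,2,0] → X  [on edge]
    (6,5)@(13, 11): e=[-14,14,8] → .
    (5,6)@(11, 13): e=[30,-14,-8] → .
    (6,6)@(13, 13): e=[10,-2,0] → .  [on edge]
    (7,7)@(15, 15): e=[14,-6,0] → .  [on edge]
    (8,8)@(17, 17): e=[18,-10,0] → .  [on edge]
    (9,9)@(19, 19): e=[22,-14,0] → .  [on edge]
    (10,10)@(21, 21): e=[26,-18,0] → .  [on edge]
  covered (2 px):
    . . . . . . . . . . .
    . . . . . . . . . . .
    . . . . . . . . . . .
    . . . . . . . . . . .
    . . . . X . . . . . .
    . . . . . X . . . . .
    . . . . . . . . . . .
    . . . . . . . . . . .
    . . . . . . . . . . .
    . . . . . . . . . . .
    . . . . . . . . . . .
    . . . . . . . . . . .
T3:
  2·area = 28
  edge (16, 0)→(8, 14): d=(-8,14) right/bottom  bias=-1
  edge (8, 14)→(14, 0): d=(6,-14) top-left  bias=+0
  edge (14, 0)→(16, 0): d=(2,0) top-left  bias=+0
    (7,0)@(15, 1): e=[6,20,2] → X
    (8,0)@(17, 1): e=[-22,48,2] → .
    (6,1)@(13, 3): e=[18,4,6] → X
    (7,1)@(15, 3): e=[-10,32,6] → .
    (6,2)@(13, 5): e=[2,16,10] → X
    (7,2)@(15, 5): e=[-26,44,10] → .
    (5,3)@(11, 7): e=[14,0,14] → X  [on edge]
    (6,3)@(13, 7): e=[-14,28,14] → .
    (5,4)@(11, 9): e=[-2,12,18] → .
    (2,10)@(5, 21): e=[-14,0,42] → .  [on edge]
  covered (4 px):
    . . . . . . . X . . .
    . . . . . . X . . . .
    . . . . . . X . . . .
    . . . . . X . . . . .
    . . . . . . . . . . .
    . . . . . . . . . . .
    . . . . . . . . . . .
    . . . . . . . . . . .
    . . . . . . . . . . .
    . . . . . . . . . . .
    . . . . . . . . . . .
    . . . . . . . . . . .

Final: [52,2,6]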